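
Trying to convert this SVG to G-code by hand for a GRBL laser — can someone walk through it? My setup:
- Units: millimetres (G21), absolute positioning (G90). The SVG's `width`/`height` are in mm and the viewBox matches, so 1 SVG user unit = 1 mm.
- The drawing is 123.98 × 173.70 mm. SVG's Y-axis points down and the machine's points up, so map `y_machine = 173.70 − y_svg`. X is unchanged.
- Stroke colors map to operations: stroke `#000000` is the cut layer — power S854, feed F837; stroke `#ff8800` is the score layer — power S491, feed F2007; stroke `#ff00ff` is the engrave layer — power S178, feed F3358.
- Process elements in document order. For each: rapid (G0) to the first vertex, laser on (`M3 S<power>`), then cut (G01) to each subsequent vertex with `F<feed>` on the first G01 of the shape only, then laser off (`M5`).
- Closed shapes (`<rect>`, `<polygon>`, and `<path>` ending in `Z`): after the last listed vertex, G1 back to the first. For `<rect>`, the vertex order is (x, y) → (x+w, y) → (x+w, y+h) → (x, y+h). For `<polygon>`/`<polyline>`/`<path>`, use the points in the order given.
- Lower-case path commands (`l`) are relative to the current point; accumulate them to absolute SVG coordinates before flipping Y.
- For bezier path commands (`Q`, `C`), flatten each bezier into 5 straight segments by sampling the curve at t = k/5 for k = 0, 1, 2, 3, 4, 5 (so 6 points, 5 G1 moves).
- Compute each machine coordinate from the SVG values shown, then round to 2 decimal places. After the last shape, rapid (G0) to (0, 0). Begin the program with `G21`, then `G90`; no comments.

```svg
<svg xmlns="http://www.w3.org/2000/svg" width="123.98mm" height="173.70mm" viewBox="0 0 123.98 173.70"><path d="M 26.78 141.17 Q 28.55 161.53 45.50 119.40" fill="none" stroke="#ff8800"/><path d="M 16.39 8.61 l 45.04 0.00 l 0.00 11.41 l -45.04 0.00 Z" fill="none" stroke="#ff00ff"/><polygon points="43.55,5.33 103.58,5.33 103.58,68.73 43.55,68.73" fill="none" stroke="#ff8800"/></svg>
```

G21
G90
G0 X26.78 Y32.53
M3 S491
G01 X28.10 Y26.89 F2007
G01 X30.62 Y26.24
G01 X34.37 Y30.59
G01 X39.33 Y39.95
G01 X45.50 Y54.30
M5
G0 X16.39 Y165.09
M3 S178
G01 X61.43 Y165.09 F3358
G01 X61.43 Y153.68
G01 X16.39 Y153.68
G01 X16.39 Y165.09
M5
G0 X43.55 Y168.37
M3 S491
G01 X103.58 Y168.37 F2007
G01 X103.58 Y104.97
G01 X43.55 Y104.97
G01 X43.55 Y168.37
M5
G0 X0.00 Y0.00

viewBox `0 0 123.98 173.70` with mm width/height → 1 unit = 1 mm. Flip: y_m = 173.70 − y_svg.

**Shape 1** — `<path>` quadratic bezier, stroke `#ff8800` → score (S491, F2007). Control points (SVG): P0=(26.78,141.17), P1=(28.55,161.53), P2=(45.50,119.40); sampled at t=k/5. Machine vertices: (26.78,32.53) → (28.10,26.89) → (30.62,26.24) → (34.37,30.59) → (39.33,39.95) → (45.50,54.30). Open path.

**Shape 2** — `<path>` rectangle, stroke `#ff00ff` → engrave (S178, F3358). Machine vertices: (16.39,165.09) → (61.43,165.09) → (61.43,153.68) → (16.39,153.68) → (16.39,165.09). Closed: final G1 returns to the first vertex.

**Shape 3** — `<polygon>` rectangle, stroke `#ff8800` → score (S491, F2007). Machine vertices: (43.55,168.37) → (103.58,168.37) → (103.58,104.97) → (43.55,104.97) → (43.55,168.37). Closed: final G1 returns to the first vertex.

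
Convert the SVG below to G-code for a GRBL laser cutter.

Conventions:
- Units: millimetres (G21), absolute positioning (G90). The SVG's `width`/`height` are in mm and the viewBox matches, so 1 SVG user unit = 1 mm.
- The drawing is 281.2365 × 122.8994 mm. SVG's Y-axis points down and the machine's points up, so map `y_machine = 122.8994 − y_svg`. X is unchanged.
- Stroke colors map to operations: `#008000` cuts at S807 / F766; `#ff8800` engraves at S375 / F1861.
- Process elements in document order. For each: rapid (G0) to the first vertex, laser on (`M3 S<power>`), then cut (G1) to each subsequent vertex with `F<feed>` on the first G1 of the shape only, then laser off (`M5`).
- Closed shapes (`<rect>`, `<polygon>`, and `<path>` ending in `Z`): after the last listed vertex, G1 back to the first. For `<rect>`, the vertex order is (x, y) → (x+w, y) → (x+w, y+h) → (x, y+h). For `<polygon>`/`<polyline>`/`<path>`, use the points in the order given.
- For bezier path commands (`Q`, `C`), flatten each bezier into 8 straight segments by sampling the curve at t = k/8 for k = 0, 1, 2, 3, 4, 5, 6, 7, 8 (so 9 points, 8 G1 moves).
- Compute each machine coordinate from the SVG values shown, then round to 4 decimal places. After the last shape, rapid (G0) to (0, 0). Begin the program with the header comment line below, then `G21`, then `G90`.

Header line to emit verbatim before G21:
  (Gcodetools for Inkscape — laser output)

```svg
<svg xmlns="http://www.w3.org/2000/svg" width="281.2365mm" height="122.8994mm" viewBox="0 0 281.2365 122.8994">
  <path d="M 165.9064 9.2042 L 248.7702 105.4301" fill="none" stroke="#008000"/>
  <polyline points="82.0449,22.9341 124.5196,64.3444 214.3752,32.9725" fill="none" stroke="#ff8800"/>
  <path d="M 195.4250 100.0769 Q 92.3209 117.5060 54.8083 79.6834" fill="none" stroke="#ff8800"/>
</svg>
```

viewBox `0 0 281.2365 122.8994` with mm width/height → 1 unit = 1 mm. Flip: y_m = 122.8994 − y_svg.

**Shape 1** — `<path>` line segment, stroke `#008000` → cut (S807, F766). Machine vertices: (165.9064,113.6952) → (248.7702,17.4693). Open path.

**Shape 2** — `<polyline>` open polyline, stroke `#ff8800` → engrave (S375, F1861). Machine vertices: (82.0449,99.9653) → (124.5196,58.5550) → (214.3752,89.9269). Open path.

**Shape 3** — `<path>` quadratic bezier, stroke `#ff8800` → engrave (S375, F1861). Control points (SVG): P0=(195.4250,100.0769), P1=(92.3209,117.5060), P2=(54.8083,79.6834); sampled at t=k/8. Machine vertices: (195.4250,22.8225) → (170.6738,19.3285) → (147.9724,17.5612) → (127.3207,17.5204) → (108.7188,19.2063) → (92.1666,22.6188) → (77.6641,27.7579) → (65.2113,34.6237) → (54.8083,43.2160). Open path.

(Gcodetools for Inkscape — laser output)
G21
G90
G0 X165.9064 Y113.6952
M3 S807
G1 X248.7702 Y17.4693 F766
M5
G0 X82.0449 Y99.9653
M3 S375
G1 X124.5196 Y58.5550 F1861
G1 X214.3752 Y89.9269
M5
G0 X195.4250 Y22.8225
M3 S375
G1 X170.6738 Y19.3285 F1861
G1 X147.9724 Y17.5612
G1 X127.3207 Y17.5204
G1 X108.7188 Y19.2063
G1 X92.1666 Y22.6188
G1 X77.6641 Y27.7579
G1 X65.2113 Y34.6237
G1 X54.8083 Y43.2160
M5
G0 X0.0000 Y0.0000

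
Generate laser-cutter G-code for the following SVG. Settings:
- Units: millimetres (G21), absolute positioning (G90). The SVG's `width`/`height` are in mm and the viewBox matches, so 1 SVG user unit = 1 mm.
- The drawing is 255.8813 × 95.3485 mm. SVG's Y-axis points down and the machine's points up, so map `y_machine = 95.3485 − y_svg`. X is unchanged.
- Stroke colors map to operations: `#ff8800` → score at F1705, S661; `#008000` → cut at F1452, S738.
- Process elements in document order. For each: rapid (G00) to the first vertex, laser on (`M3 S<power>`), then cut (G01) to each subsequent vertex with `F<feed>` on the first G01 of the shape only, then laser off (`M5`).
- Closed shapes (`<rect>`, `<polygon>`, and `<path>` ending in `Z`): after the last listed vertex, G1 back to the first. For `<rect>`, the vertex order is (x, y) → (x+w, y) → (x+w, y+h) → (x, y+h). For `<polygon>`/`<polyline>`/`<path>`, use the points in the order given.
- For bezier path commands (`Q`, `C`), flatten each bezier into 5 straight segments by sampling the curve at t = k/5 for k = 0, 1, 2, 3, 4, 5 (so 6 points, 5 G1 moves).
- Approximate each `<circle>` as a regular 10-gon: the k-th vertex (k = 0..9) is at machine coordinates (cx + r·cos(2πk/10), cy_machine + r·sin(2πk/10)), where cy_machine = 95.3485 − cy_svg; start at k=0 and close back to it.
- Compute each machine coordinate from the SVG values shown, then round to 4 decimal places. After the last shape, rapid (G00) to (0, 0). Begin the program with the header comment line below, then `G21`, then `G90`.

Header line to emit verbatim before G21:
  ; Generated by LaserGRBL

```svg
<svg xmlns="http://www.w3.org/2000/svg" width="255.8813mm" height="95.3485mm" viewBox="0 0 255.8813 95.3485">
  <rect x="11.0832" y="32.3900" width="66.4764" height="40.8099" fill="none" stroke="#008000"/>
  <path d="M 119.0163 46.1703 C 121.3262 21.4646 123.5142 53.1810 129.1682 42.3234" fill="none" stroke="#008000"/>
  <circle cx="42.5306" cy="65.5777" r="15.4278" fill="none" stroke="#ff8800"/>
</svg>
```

Since the viewBox matches the mm dimensions, user units are millimetres directly. The only transform is the Y-flip y_m = 95.3485 − y_svg.

Shape 1 is a rectangle drawn with `<rect>`. Its stroke #008000 means cut at S738, F1452. After flipping Y the toolpath is (11.0832,62.9585) → (77.5596,62.9585) → (77.5596,22.1486) → (11.0832,22.1486) → (11.0832,62.9585), returning to the start.

Shape 2 is a cubic bezier drawn with `<path>`. Its stroke #008000 means cut at S738, F1452. After flipping Y the toolpath is (119.0163,49.1782) → (120.4163,58.0229) → (121.9593,58.0782) → (123.8175,54.0957) → (126.1630,50.8275) → (129.1682,53.0251).

Shape 3 is a circle drawn with `<circle>`. Its stroke #ff8800 means score at S661, F1705. After flipping Y the toolpath is (57.9584,29.7708) → (55.0120,38.8390) → (47.2981,44.4435) → (37.7631,44.4435) → (30.0492,38.8390) → (27.1028,29.7708) → (30.0492,20.7026) → (37.7631,15.0981) → (47.2981,15.0981) → (55.0120,20.7026) → (57.9584,29.7708), returning to the start.

; Generated by LaserGRBL
G21
G90
G00 X11.0832 Y62.9585
M3 S738
G01 X77.5596 Y62.9585 F1452
G01 X77.5596 Y22.1486
G01 X11.0832 Y22.1486
G01 X11.0832 Y62.9585
M5
G00 X119.0163 Y49.1782
M3 S738
G01 X120.4163 Y58.0229 F1452
G01 X121.9593 Y58.0782
G01 X123.8175 Y54.0957
G01 X126.1630 Y50.8275
G01 X129.1682 Y53.0251
M5
G00 X57.9584 Y29.7708
M3 S661
G01 X55.0120 Y38.8390 F1705
G01 X47.2981 Y44.4435
G01 X37.7631 Y44.4435
G01 X30.0492 Y38.8390
G01 X27.1028 Y29.7708
G01 X30.0492 Y20.7026
G01 X37.7631 Y15.0981
G01 X47.2981 Y15.0981
G01 X55.0120 Y20.7026
G01 X57.9584 Y29.7708
M5
G00 X0.0000 Y0.0000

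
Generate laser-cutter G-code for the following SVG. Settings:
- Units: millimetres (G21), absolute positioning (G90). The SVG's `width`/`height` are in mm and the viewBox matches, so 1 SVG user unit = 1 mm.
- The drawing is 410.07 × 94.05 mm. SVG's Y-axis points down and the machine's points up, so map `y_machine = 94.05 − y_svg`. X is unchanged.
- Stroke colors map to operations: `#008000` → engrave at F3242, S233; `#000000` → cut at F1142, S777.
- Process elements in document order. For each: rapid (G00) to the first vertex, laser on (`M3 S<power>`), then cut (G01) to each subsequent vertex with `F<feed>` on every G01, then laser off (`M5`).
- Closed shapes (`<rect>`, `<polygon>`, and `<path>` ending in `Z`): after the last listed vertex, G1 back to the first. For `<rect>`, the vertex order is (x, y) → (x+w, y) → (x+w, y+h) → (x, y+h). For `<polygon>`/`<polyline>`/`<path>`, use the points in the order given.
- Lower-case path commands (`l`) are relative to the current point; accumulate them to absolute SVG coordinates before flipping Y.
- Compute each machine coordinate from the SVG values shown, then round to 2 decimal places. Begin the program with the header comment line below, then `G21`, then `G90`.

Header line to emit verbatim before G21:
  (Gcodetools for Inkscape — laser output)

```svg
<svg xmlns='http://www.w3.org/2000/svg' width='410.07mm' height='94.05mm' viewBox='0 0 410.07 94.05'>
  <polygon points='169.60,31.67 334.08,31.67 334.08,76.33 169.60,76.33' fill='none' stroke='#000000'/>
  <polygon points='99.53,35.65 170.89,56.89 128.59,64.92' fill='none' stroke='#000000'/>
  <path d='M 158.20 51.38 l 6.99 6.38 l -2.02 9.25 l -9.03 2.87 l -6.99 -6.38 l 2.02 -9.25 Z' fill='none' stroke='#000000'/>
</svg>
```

(Gcodetools for Inkscape — laser output)
G21
G90
G00 X169.60 Y62.38
M3 S777
G01 X334.08 Y62.38 F1142
G01 X334.08 Y17.72 F1142
G01 X169.60 Y17.72 F1142
G01 X169.60 Y62.38 F1142
M5
G00 X99.53 Y58.40
M3 S777
G01 X170.89 Y37.16 F1142
G01 X128.59 Y29.13 F1142
G01 X99.53 Y58.40 F1142
M5
G00 X158.20 Y42.67
M3 S777
G01 X165.19 Y36.29 F1142
G01 X163.17 Y27.04 F1142
G01 X154.14 Y24.17 F1142
G01 X147.15 Y30.55 F1142
G01 X149.17 Y39.80 F1142
G01 X158.20 Y42.67 F1142
M5

viewBox `0 0 410.07 94.05` with mm width/height → 1 unit = 1 mm. Flip: y_m = 94.05 − y_svg.

**Shape 1** — `<polygon>` rectangle, stroke `#000000` → cut (S777, F1142). Machine vertices: (169.60,62.38) → (334.08,62.38) → (334.08,17.72) → (169.60,17.72) → (169.60,62.38). Closed: final G1 returns to the first vertex.

**Shape 2** — `<polygon>` closed polygon, stroke `#000000` → cut (S777, F1142). Machine vertices: (99.53,58.40) → (170.89,37.16) → (128.59,29.13) → (99.53,58.40). Closed: final G1 returns to the first vertex.

**Shape 3** — `<path>` regular polygon, stroke `#000000` → cut (S777, F1142). Machine vertices: (158.20,42.67) → (165.19,36.29) → (163.17,27.04) → (154.14,24.17) → (147.15,30.55) → (149.17,39.80) → (158.20,42.67). Closed: final G1 returns to the first vertex.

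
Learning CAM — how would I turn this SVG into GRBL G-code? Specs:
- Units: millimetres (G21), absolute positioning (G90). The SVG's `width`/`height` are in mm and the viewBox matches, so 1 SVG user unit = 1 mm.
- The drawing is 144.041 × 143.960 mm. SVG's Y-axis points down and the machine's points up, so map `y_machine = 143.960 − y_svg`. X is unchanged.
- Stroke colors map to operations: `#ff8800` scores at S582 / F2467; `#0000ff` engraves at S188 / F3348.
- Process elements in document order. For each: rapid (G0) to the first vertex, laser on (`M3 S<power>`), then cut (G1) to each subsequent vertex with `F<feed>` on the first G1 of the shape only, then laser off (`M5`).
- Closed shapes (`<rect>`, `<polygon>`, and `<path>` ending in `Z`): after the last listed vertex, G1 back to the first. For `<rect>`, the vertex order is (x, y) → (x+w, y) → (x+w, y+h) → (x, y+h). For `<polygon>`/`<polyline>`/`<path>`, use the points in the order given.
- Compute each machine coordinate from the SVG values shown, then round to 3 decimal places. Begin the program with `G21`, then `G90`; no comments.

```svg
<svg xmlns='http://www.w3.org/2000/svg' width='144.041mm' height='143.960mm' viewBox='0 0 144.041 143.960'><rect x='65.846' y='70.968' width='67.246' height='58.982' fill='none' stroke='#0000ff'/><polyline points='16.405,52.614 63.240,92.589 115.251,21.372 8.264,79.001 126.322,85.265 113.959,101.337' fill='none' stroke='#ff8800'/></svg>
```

G21
G90
G0 X65.846 Y72.992
M3 S188
G1 X133.092 Y72.992 F3348
G1 X133.092 Y14.010
G1 X65.846 Y14.010
G1 X65.846 Y72.992
M5
G0 X16.405 Y91.346
M3 S582
G1 X63.240 Y51.371 F2467
G1 X115.251 Y122.588
G1 X8.264 Y64.959
G1 X126.322 Y58.695
G1 X113.959 Y42.623
M5

1 u = 1 mm; y_m = 143.960 − y.

[1] `<rect>` rectangle, #0000ff→engrave S188 F3348: (65.846,72.992) → (133.092,72.992) → (133.092,14.010) → (65.846,14.010) → (65.846,72.992) (closed)

[2] `<polyline>` open polyline, #ff8800→score S582 F2467: (16.405,91.346) → (63.240,51.371) → (115.251,122.588) → (8.264,64.959) → (126.322,58.695) → (113.959,42.623)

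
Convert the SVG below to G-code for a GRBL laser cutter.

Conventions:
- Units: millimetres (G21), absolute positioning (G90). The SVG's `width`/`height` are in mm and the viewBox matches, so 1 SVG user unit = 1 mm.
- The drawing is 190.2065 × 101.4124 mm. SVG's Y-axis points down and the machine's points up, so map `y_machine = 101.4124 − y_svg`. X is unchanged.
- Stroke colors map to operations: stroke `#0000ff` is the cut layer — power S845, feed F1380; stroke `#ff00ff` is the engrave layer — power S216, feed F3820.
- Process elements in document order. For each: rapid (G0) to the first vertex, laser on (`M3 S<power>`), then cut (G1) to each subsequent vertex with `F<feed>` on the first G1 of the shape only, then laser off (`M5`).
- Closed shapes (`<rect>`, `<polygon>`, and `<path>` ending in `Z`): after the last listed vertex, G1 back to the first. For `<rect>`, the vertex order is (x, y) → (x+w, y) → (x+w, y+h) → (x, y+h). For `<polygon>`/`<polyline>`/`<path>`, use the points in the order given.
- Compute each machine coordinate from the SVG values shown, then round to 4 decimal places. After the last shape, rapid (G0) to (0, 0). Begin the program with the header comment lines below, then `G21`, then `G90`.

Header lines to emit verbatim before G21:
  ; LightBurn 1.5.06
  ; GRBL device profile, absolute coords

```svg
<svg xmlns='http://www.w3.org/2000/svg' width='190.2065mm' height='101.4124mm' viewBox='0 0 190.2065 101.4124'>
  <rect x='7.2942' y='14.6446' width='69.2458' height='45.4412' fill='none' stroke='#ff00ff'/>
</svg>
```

1 u = 1 mm; y_m = 101.4124 − y.

[1] `<rect>` rectangle, #ff00ff→engrave S216 F3820: (7.2942,86.7678) → (76.5400,86.7678) → (76.5400,41.3266) → (7.2942,41.3266) → (7.2942,86.7678) (closed)

; LightBurn 1.5.06
; GRBL device profile, absolute coords
G21
G90
G0 X7.2942 Y86.7678
M3 S216
G1 X76.5400 Y86.7678 F3820
G1 X76.5400 Y41.3266
G1 X7.2942 Y41.3266
G1 X7.2942 Y86.7678
M5
G0 X0.0000 Y0.0000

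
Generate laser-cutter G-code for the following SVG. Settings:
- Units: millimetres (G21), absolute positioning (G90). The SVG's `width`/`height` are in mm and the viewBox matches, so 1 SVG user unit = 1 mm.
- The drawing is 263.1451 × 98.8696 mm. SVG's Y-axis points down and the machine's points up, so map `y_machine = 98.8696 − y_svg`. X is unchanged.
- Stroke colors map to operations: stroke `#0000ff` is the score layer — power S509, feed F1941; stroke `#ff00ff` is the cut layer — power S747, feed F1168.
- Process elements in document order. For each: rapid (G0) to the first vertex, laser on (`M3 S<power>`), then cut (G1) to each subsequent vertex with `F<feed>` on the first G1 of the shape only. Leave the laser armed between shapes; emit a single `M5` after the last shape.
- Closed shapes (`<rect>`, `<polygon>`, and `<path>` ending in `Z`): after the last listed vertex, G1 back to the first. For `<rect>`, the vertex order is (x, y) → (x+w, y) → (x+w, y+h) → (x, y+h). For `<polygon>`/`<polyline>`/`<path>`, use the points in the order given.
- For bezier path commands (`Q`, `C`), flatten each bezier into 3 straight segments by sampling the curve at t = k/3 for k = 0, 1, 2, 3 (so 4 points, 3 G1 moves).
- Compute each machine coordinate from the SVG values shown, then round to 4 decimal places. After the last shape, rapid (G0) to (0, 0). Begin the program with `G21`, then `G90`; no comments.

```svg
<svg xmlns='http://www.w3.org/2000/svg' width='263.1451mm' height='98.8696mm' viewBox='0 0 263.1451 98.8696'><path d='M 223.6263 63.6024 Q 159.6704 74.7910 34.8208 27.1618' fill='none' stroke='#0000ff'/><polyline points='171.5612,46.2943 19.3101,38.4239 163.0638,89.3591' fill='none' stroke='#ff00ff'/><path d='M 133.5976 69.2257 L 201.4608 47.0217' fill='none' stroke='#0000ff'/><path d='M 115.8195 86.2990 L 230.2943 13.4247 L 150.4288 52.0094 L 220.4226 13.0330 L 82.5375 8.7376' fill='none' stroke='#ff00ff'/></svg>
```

Since the viewBox matches the mm dimensions, user units are millimetres directly. The only transform is the Y-flip y_m = 98.8696 − y_svg.

Shape 1 is a quadratic bezier drawn with `<path>`. Its stroke #0000ff means score at S509, F1941. After flipping Y the toolpath is (223.6263,35.2672) → (174.2231,34.3434) → (111.2879,46.4903) → (34.8208,71.7078).

Shape 2 is a open polyline drawn with `<polyline>`. Its stroke #ff00ff means cut at S747, F1168. After flipping Y the toolpath is (171.5612,52.5753) → (19.3101,60.4457) → (163.0638,9.5105).

Shape 3 is a line segment drawn with `<path>`. Its stroke #0000ff means score at S509, F1941. After flipping Y the toolpath is (133.5976,29.6439) → (201.4608,51.8479).

Shape 4 is a open polyline drawn with `<path>`. Its stroke #ff00ff means cut at S747, F1168. After flipping Y the toolpath is (115.8195,12.5706) → (230.2943,85.4449) → (150.4288,46.8602) → (220.4226,85.8366) → (82.5375,90.1320).

G21
G90
G0 X223.6263 Y35.2672
M3 S509
G1 X174.2231 Y34.3434 F1941
G1 X111.2879 Y46.4903
G1 X34.8208 Y71.7078
G0 X171.5612 Y52.5753
M3 S747
G1 X19.3101 Y60.4457 F1168
G1 X163.0638 Y9.5105
G0 X133.5976 Y29.6439
M3 S509
G1 X201.4608 Y51.8479 F1941
G0 X115.8195 Y12.5706
M3 S747
G1 X230.2943 Y85.4449 F1168
G1 X150.4288 Y46.8602
G1 X220.4226 Y85.8366
G1 X82.5375 Y90.1320
M5
G0 X0.0000 Y0.0000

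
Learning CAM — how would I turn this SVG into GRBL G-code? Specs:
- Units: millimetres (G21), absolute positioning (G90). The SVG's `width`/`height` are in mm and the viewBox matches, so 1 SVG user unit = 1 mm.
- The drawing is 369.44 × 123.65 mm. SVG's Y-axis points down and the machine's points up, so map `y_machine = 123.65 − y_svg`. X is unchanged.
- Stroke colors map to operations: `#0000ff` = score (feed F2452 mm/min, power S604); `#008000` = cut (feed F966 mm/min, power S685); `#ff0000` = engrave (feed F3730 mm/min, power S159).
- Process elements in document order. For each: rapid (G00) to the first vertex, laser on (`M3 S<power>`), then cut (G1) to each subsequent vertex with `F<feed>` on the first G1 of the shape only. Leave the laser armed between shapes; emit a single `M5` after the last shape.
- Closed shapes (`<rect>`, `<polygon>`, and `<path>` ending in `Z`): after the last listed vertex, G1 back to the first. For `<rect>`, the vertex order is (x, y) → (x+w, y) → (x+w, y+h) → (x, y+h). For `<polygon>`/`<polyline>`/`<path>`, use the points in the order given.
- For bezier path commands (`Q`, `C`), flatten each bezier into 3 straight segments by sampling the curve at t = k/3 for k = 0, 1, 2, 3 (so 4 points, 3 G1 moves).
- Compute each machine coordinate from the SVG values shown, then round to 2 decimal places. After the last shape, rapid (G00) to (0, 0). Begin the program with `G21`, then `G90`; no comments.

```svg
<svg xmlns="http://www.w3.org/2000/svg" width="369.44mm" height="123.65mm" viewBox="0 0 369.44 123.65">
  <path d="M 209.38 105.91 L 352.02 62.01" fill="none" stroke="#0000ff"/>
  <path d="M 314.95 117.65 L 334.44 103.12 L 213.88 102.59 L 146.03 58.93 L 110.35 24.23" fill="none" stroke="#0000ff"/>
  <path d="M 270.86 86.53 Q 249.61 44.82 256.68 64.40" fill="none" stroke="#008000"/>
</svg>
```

1 u = 1 mm; y_m = 123.65 − y.

[1] `<path>` line segment, #0000ff→score S604 F2452: (209.38,17.74) → (352.02,61.64)

[2] `<path>` open polyline, #0000ff→score S604 F2452: (314.95,6.00) → (334.44,20.53) → (213.88,21.06) → (146.03,64.72) → (110.35,99.42)

[3] `<path>` quadratic bezier, #008000→cut S685 F966: (270.86,37.12) → (259.84,58.12) → (255.11,65.49) → (256.68,59.25)

G21
G90
G00 X209.38 Y17.74
M3 S604
G1 X352.02 Y61.64 F2452
G00 X314.95 Y6.00
M3 S604
G1 X334.44 Y20.53 F2452
G1 X213.88 Y21.06
G1 X146.03 Y64.72
G1 X110.35 Y99.42
G00 X270.86 Y37.12
M3 S685
G1 X259.84 Y58.12 F966
G1 X255.11 Y65.49
G1 X256.68 Y59.25
M5
G00 X0.00 Y0.00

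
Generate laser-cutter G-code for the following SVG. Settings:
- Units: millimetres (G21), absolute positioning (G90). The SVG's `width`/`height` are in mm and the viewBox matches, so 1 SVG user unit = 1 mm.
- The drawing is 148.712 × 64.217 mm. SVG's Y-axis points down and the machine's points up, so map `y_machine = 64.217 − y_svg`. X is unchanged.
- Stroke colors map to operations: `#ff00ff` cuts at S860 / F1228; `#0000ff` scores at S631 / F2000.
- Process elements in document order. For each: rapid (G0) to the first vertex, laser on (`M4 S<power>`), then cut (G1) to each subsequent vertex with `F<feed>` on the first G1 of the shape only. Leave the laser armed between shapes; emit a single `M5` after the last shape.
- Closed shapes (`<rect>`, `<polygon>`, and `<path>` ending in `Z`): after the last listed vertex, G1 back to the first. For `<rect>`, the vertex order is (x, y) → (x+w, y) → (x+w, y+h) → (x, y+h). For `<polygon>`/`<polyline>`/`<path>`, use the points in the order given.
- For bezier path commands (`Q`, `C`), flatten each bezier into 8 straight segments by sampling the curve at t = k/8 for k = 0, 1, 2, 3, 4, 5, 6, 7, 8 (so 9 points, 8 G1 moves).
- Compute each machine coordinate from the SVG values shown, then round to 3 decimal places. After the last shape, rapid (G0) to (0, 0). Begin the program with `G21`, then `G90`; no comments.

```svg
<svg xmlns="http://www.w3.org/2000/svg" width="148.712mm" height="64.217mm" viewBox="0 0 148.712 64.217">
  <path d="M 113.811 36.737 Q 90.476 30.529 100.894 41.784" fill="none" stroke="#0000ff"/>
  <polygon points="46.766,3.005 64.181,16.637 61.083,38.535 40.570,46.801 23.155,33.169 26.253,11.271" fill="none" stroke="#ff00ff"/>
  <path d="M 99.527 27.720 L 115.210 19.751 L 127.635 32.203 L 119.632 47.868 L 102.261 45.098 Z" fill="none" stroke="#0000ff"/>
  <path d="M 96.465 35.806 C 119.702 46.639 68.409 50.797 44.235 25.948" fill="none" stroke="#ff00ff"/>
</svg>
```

Since the viewBox matches the mm dimensions, user units are millimetres directly. The only transform is the Y-flip y_m = 64.217 − y_svg.

Shape 1 is a quadratic bezier drawn with `<path>`. Its stroke #0000ff means score at S631, F2000. After flipping Y the toolpath is (113.811,27.480) → (108.505,28.759) → (104.253,29.493) → (101.056,29.680) → (98.914,29.322) → (97.827,28.419) → (97.795,26.969) → (98.817,24.974) → (100.894,22.433).

Shape 2 is a regular polygon drawn with `<polygon>`. Its stroke #ff00ff means cut at S860, F1228. After flipping Y the toolpath is (46.766,61.212) → (64.181,47.580) → (61.083,25.682) → (40.570,17.416) → (23.155,31.048) → (26.253,52.946) → (46.766,61.212), returning to the start.

Shape 3 is a regular polygon drawn with `<path>`. Its stroke #0000ff means score at S631, F2000. After flipping Y the toolpath is (99.527,36.497) → (115.210,44.466) → (127.635,32.014) → (119.632,16.349) → (102.261,19.119) → (99.527,36.497), returning to the start.

Shape 4 is a cubic bezier drawn with `<path>`. Its stroke #ff00ff means cut at S860, F1228. After flipping Y the toolpath is (96.465,28.411) → (101.884,24.705) → (101.507,21.887) → (96.525,20.218) → (88.129,19.959) → (77.511,21.374) → (65.862,24.722) → (54.373,30.267) → (44.235,38.269).

G21
G90
G0 X113.811 Y27.480
M4 S631
G1 X108.505 Y28.759 F2000
G1 X104.253 Y29.493
G1 X101.056 Y29.680
G1 X98.914 Y29.322
G1 X97.827 Y28.419
G1 X97.795 Y26.969
G1 X98.817 Y24.974
G1 X100.894 Y22.433
G0 X46.766 Y61.212
M4 S860
G1 X64.181 Y47.580 F1228
G1 X61.083 Y25.682
G1 X40.570 Y17.416
G1 X23.155 Y31.048
G1 X26.253 Y52.946
G1 X46.766 Y61.212
G0 X99.527 Y36.497
M4 S631
G1 X115.210 Y44.466 F2000
G1 X127.635 Y32.014
G1 X119.632 Y16.349
G1 X102.261 Y19.119
G1 X99.527 Y36.497
G0 X96.465 Y28.411
M4 S860
G1 X101.884 Y24.705 F1228
G1 X101.507 Y21.887
G1 X96.525 Y20.218
G1 X88.129 Y19.959
G1 X77.511 Y21.374
G1 X65.862 Y24.722
G1 X54.373 Y30.267
G1 X44.235 Y38.269
M5
G0 X0.000 Y0.000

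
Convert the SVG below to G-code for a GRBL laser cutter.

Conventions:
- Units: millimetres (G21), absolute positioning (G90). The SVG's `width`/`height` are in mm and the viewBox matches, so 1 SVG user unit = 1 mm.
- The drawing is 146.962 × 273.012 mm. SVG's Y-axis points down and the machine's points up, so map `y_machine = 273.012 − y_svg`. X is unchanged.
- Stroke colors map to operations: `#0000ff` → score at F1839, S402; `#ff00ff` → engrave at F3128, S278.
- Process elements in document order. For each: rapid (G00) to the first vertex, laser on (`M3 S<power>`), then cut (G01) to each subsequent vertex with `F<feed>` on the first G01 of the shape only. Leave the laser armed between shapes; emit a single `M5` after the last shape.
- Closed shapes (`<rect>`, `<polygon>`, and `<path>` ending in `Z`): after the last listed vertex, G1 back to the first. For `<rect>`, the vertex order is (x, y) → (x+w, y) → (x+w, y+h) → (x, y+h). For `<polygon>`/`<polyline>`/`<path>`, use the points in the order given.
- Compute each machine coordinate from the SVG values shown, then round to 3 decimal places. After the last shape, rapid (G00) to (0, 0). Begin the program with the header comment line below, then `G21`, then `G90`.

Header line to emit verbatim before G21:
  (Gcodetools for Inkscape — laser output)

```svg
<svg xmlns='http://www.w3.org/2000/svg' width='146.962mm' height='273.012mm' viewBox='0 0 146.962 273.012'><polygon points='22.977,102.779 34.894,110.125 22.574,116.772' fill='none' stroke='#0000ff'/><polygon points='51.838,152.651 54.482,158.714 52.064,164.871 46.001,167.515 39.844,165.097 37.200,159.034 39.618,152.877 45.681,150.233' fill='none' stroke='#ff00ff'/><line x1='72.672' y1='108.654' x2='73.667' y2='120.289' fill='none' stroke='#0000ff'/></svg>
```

Since the viewBox matches the mm dimensions, user units are millimetres directly. The only transform is the Y-flip y_m = 273.012 − y_svg.

Shape 1 is a regular polygon drawn with `<polygon>`. Its stroke #0000ff means score at S402, F1839. After flipping Y the toolpath is (22.977,170.233) → (34.894,162.887) → (22.574,156.240) → (22.977,170.233), returning to the start.

Shape 2 is a regular polygon drawn with `<polygon>`. Its stroke #ff00ff means engrave at S278, F3128. After flipping Y the toolpath is (51.838,120.361) → (54.482,114.298) → (52.064,108.141) → (46.001,105.497) → (39.844,107.915) → (37.200,113.978) → (39.618,120.135) → (45.681,122.779) → (51.838,120.361), returning to the start.

Shape 3 is a line segment drawn with `<line>`. Its stroke #0000ff means score at S402, F1839. After flipping Y the toolpath is (72.672,164.358) → (73.667,152.723).

(Gcodetools for Inkscape — laser output)
G21
G90
G00 X22.977 Y170.233
M3 S402
G01 X34.894 Y162.887 F1839
G01 X22.574 Y156.240
G01 X22.977 Y170.233
G00 X51.838 Y120.361
M3 S278
G01 X54.482 Y114.298 F3128
G01 X52.064 Y108.141
G01 X46.001 Y105.497
G01 X39.844 Y107.915
G01 X37.200 Y113.978
G01 X39.618 Y120.135
G01 X45.681 Y122.779
G01 X51.838 Y120.361
G00 X72.672 Y164.358
M3 S402
G01 X73.667 Y152.723 F1839
M5
G00 X0.000 Y0.000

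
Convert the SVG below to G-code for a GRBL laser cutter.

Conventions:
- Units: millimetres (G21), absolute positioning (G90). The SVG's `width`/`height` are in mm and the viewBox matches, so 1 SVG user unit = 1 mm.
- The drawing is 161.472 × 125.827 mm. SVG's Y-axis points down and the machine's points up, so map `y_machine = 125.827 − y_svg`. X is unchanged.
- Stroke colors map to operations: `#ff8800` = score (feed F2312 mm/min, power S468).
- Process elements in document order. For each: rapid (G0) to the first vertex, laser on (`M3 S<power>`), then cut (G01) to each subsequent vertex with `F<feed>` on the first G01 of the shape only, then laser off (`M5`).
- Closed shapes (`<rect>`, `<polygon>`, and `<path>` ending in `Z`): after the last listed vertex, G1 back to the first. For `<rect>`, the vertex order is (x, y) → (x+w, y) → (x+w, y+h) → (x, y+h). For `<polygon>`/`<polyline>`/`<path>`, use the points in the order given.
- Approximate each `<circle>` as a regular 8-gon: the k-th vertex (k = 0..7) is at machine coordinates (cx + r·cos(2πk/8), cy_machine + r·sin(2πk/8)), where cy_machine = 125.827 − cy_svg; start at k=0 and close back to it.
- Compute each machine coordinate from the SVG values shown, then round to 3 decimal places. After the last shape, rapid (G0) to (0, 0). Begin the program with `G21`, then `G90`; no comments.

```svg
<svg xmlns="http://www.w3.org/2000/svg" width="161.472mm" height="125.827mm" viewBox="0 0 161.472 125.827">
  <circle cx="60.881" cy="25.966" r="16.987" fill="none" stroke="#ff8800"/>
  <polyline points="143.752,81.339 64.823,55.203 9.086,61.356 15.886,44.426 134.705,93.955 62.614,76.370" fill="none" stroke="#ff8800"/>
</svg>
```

G21
G90
G0 X77.868 Y99.861
M3 S468
G01 X72.893 Y111.873 F2312
G01 X60.881 Y116.848
G01 X48.869 Y111.873
G01 X43.894 Y99.861
G01 X48.869 Y87.849
G01 X60.881 Y82.874
G01 X72.893 Y87.849
G01 X77.868 Y99.861
M5
G0 X143.752 Y44.488
M3 S468
G01 X64.823 Y70.624 F2312
G01 X9.086 Y64.471
G01 X15.886 Y81.401
G01 X134.705 Y31.872
G01 X62.614 Y49.457
M5
G0 X0.000 Y0.000

Since the viewBox matches the mm dimensions, user units are millimetres directly. The only transform is the Y-flip y_m = 125.827 − y_svg.

Shape 1 is a circle drawn with `<circle>`. Its stroke #ff8800 means score at S468, F2312. After flipping Y the toolpath is (77.868,99.861) → (72.893,111.873) → (60.881,116.848) → (48.869,111.873) → (43.894,99.861) → (48.869,87.849) → (60.881,82.874) → (72.893,87.849) → (77.868,99.861), returning to the start.

Shape 2 is a open polyline drawn with `<polyline>`. Its stroke #ff8800 means score at S468, F2312. After flipping Y the toolpath is (143.752,44.488) → (64.823,70.624) → (9.086,64.471) → (15.886,81.401) → (134.705,31.872) → (62.614,49.457).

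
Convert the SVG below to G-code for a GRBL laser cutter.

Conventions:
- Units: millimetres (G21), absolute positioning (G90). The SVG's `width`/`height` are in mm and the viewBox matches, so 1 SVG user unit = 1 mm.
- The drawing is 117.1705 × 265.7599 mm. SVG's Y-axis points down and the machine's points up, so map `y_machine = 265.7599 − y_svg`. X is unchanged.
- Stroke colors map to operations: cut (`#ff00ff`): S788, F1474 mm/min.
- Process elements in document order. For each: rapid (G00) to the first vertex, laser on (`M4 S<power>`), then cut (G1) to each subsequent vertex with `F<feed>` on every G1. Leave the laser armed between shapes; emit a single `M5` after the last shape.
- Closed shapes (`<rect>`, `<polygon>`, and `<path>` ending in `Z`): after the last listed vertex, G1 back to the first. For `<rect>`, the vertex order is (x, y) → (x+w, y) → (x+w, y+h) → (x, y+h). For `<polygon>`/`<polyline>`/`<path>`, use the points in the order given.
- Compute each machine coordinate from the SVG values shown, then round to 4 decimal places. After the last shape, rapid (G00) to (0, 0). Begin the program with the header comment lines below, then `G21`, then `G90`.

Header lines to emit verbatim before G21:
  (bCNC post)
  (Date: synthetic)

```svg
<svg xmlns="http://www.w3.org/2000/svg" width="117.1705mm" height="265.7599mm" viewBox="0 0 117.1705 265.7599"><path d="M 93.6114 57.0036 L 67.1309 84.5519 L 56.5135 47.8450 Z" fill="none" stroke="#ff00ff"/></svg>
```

(bCNC post)
(Date: synthetic)
G21
G90
G00 X93.6114 Y208.7563
M4 S788
G1 X67.1309 Y181.2080 F1474
G1 X56.5135 Y217.9149 F1474
G1 X93.6114 Y208.7563 F1474
M5
G00 X0.0000 Y0.0000

1 u = 1 mm; y_m = 265.7599 − y.

[1] `<path>` regular polygon, #ff00ff→cut S788 F1474: (93.6114,208.7563) → (67.1309,181.2080) → (56.5135,217.9149) → (93.6114,208.7563) (closed)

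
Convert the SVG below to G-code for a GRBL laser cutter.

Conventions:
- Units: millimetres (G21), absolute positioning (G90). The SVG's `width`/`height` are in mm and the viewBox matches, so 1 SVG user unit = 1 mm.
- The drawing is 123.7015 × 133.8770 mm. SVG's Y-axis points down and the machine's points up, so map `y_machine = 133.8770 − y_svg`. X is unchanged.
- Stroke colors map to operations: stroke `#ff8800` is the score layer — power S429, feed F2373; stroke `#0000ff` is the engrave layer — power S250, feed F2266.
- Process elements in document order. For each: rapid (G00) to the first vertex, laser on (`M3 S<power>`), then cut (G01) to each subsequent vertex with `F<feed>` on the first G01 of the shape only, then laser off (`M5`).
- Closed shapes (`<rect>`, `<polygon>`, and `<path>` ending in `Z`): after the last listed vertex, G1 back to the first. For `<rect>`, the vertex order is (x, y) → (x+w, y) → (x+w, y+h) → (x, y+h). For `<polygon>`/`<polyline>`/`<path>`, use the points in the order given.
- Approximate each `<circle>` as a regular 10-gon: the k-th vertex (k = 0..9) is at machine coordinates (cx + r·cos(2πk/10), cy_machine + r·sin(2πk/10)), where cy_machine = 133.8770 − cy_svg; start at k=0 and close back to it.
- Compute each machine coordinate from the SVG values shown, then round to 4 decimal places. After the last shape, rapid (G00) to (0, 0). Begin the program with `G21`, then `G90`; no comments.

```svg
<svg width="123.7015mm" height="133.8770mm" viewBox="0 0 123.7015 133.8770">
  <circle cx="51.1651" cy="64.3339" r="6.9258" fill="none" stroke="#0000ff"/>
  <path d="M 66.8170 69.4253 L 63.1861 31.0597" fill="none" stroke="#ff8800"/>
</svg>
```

Since the viewBox matches the mm dimensions, user units are millimetres directly. The only transform is the Y-flip y_m = 133.8770 − y_svg.

Shape 1 is a circle drawn with `<circle>`. Its stroke #0000ff means engrave at S250, F2266. After flipping Y the toolpath is (58.0909,69.5431) → (56.7682,73.6140) → (53.3053,76.1299) → (49.0249,76.1299) → (45.5620,73.6140) → (44.2393,69.5431) → (45.5620,65.4722) → (49.0249,62.9563) → (53.3053,62.9563) → (56.7682,65.4722) → (58.0909,69.5431), returning to the start.

Shape 2 is a line segment drawn with `<path>`. Its stroke #ff8800 means score at S429, F2373. After flipping Y the toolpath is (66.8170,64.4517) → (63.1861,102.8173).

G21
G90
G00 X58.0909 Y69.5431
M3 S250
G01 X56.7682 Y73.6140 F2266
G01 X53.3053 Y76.1299
G01 X49.0249 Y76.1299
G01 X45.5620 Y73.6140
G01 X44.2393 Y69.5431
G01 X45.5620 Y65.4722
G01 X49.0249 Y62.9563
G01 X53.3053 Y62.9563
G01 X56.7682 Y65.4722
G01 X58.0909 Y69.5431
M5
G00 X66.8170 Y64.4517
M3 S429
G01 X63.1861 Y102.8173 F2373
M5
G00 X0.0000 Y0.0000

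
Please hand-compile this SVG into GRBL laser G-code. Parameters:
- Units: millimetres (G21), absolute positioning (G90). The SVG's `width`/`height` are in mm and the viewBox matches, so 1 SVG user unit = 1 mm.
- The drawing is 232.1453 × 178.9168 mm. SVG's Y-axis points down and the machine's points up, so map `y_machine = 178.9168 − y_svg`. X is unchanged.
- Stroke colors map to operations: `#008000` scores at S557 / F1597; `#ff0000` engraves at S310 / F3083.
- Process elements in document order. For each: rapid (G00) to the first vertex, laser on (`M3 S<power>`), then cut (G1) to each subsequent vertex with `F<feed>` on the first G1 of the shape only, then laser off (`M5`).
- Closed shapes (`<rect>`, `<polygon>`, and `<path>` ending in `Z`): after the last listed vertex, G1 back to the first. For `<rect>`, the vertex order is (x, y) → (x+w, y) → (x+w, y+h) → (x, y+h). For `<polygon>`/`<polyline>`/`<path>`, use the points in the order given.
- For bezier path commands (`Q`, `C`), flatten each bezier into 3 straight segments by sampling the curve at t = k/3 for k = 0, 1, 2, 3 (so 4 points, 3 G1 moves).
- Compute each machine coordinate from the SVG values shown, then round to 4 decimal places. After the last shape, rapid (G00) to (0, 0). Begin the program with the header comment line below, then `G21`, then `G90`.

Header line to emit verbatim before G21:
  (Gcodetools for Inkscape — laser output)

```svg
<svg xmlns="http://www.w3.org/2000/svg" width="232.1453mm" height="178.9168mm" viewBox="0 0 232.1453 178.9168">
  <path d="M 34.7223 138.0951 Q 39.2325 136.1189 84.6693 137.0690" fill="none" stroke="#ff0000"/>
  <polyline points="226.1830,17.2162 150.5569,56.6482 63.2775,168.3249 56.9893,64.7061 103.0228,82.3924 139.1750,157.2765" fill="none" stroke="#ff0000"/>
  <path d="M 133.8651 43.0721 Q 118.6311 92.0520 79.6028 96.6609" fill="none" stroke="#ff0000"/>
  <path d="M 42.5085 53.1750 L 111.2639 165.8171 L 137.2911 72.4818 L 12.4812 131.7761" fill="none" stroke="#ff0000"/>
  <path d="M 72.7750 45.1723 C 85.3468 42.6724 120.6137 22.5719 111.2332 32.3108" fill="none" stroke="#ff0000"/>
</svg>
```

(Gcodetools for Inkscape — laser output)
G21
G90
G00 X34.7223 Y40.8217
M3 S310
G1 X42.2765 Y41.8140 F3083
G1 X58.9255 Y42.1561
G1 X84.6693 Y41.8478
M5
G00 X226.1830 Y161.7006
M3 S310
G1 X150.5569 Y122.2686 F3083
G1 X63.2775 Y10.5919
G1 X56.9893 Y114.2107
G1 X103.0228 Y96.5244
G1 X139.1750 Y21.6403
M5
G00 X133.8651 Y135.8447
M3 S310
G1 X121.0653 Y108.1215 F3083
G1 X102.9779 Y90.2586
G1 X79.6028 Y82.2559
M5
G00 X42.5085 Y125.7418
M3 S310
G1 X111.2639 Y13.0997 F3083
G1 X137.2911 Y106.4350
G1 X12.4812 Y47.1407
M5
G00 X72.7750 Y133.7445
M3 S310
G1 X90.4177 Y140.3542 F3083
G1 X108.2254 Y148.1555
G1 X111.2332 Y146.6060
M5
G00 X0.0000 Y0.0000

1 u = 1 mm; y_m = 178.9168 − y.

[1] `<path>` quadratic bezier, #ff0000→engrave S310 F3083: (34.7223,40.8217) → (42.2765,41.8140) → (58.9255,42.1561) → (84.6693,41.8478)

[2] `<polyline>` open polyline, #ff0000→engrave S310 F3083: (226.1830,161.7006) → (150.5569,122.2686) → (63.2775,10.5919) → (56.9893,114.2107) → (103.0228,96.5244) → (139.1750,21.6403)

[3] `<path>` quadratic bezier, #ff0000→engrave S310 F3083: (133.8651,135.8447) → (121.0653,108.1215) → (102.9779,90.2586) → (79.6028,82.2559)

[4] `<path>` open polyline, #ff0000→engrave S310 F3083: (42.5085,125.7418) → (111.2639,13.0997) → (137.2911,106.4350) → (12.4812,47.1407)

[5] `<path>` cubic bezier, #ff0000→engrave S310 F3083: (72.7750,133.7445) → (90.4177,140.3542) → (108.2254,148.1555) → (111.2332,146.6060)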